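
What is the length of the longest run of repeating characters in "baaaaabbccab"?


Input: "baaaaabbccab"
Scanning for longest run:
  Position 1 ('a'): new char, reset run to 1
  Position 2 ('a'): continues run of 'a', length=2
  Position 3 ('a'): continues run of 'a', length=3
  Position 4 ('a'): continues run of 'a', length=4
  Position 5 ('a'): continues run of 'a', length=5
  Position 6 ('b'): new char, reset run to 1
  Position 7 ('b'): continues run of 'b', length=2
  Position 8 ('c'): new char, reset run to 1
  Position 9 ('c'): continues run of 'c', length=2
  Position 10 ('a'): new char, reset run to 1
  Position 11 ('b'): new char, reset run to 1
Longest run: 'a' with length 5

5


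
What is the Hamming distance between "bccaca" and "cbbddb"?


Comparing "bccaca" and "cbbddb" position by position:
  Position 0: 'b' vs 'c' => differ
  Position 1: 'c' vs 'b' => differ
  Position 2: 'c' vs 'b' => differ
  Position 3: 'a' vs 'd' => differ
  Position 4: 'c' vs 'd' => differ
  Position 5: 'a' vs 'b' => differ
Total differences (Hamming distance): 6

6


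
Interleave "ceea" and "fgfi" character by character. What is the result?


Interleaving "ceea" and "fgfi":
  Position 0: 'c' from first, 'f' from second => "cf"
  Position 1: 'e' from first, 'g' from second => "eg"
  Position 2: 'e' from first, 'f' from second => "ef"
  Position 3: 'a' from first, 'i' from second => "ai"
Result: cfegefai

cfegefai


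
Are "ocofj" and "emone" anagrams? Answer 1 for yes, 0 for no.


Strings: "ocofj", "emone"
Sorted first:  cfjoo
Sorted second: eemno
Differ at position 0: 'c' vs 'e' => not anagrams

0


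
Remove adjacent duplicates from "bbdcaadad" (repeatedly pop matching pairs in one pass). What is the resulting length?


Input: bbdcaadad
Stack-based adjacent duplicate removal:
  Read 'b': push. Stack: b
  Read 'b': matches stack top 'b' => pop. Stack: (empty)
  Read 'd': push. Stack: d
  Read 'c': push. Stack: dc
  Read 'a': push. Stack: dca
  Read 'a': matches stack top 'a' => pop. Stack: dc
  Read 'd': push. Stack: dcd
  Read 'a': push. Stack: dcda
  Read 'd': push. Stack: dcdad
Final stack: "dcdad" (length 5)

5


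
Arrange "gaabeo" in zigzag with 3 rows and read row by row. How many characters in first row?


Zigzag "gaabeo" into 3 rows:
Placing characters:
  'g' => row 0
  'a' => row 1
  'a' => row 2
  'b' => row 1
  'e' => row 0
  'o' => row 1
Rows:
  Row 0: "ge"
  Row 1: "abo"
  Row 2: "a"
First row length: 2

2


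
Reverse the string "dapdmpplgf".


Input: dapdmpplgf
Reading characters right to left:
  Position 9: 'f'
  Position 8: 'g'
  Position 7: 'l'
  Position 6: 'p'
  Position 5: 'p'
  Position 4: 'm'
  Position 3: 'd'
  Position 2: 'p'
  Position 1: 'a'
  Position 0: 'd'
Reversed: fglppmdpad

fglppmdpad


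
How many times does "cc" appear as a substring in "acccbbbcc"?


Searching for "cc" in "acccbbbcc"
Scanning each position:
  Position 0: "ac" => no
  Position 1: "cc" => MATCH
  Position 2: "cc" => MATCH
  Position 3: "cb" => no
  Position 4: "bb" => no
  Position 5: "bb" => no
  Position 6: "bc" => no
  Position 7: "cc" => MATCH
Total occurrences: 3

3


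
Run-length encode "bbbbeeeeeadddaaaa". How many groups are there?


Input: bbbbeeeeeadddaaaa
Scanning for consecutive runs:
  Group 1: 'b' x 4 (positions 0-3)
  Group 2: 'e' x 5 (positions 4-8)
  Group 3: 'a' x 1 (positions 9-9)
  Group 4: 'd' x 3 (positions 10-12)
  Group 5: 'a' x 4 (positions 13-16)
Total groups: 5

5


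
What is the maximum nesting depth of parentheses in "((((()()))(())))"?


Input: "((((()()))(())))"
Tracking depth:
  Position 0 '(': depth becomes 1
  Position 1 '(': depth becomes 2
  Position 2 '(': depth becomes 3
  Position 3 '(': depth becomes 4
  Position 4 '(': depth becomes 5
  Position 5 ')': depth becomes 4
  Position 6 '(': depth becomes 5
  Position 7 ')': depth becomes 4
  Position 8 ')': depth becomes 3
  Position 9 ')': depth becomes 2
  Position 10 '(': depth becomes 3
  Position 11 '(': depth becomes 4
  Position 12 ')': depth becomes 3
  Position 13 ')': depth becomes 2
  Position 14 ')': depth becomes 1
  Position 15 ')': depth becomes 0
Maximum depth reached: 5

5


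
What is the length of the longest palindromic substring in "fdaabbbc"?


Input: "fdaabbbc"
Checking substrings for palindromes:
  [4:7] "bbb" (len 3) => palindrome
  [2:4] "aa" (len 2) => palindrome
  [4:6] "bb" (len 2) => palindrome
  [5:7] "bb" (len 2) => palindrome
Longest palindromic substring: "bbb" with length 3

3


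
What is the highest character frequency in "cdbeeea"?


Input: cdbeeea
Character counts:
  'a': 1
  'b': 1
  'c': 1
  'd': 1
  'e': 3
Maximum frequency: 3

3


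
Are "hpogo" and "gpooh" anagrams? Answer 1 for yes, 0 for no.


Strings: "hpogo", "gpooh"
Sorted first:  ghoop
Sorted second: ghoop
Sorted forms match => anagrams

1


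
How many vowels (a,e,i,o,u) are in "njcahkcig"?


Input: njcahkcig
Checking each character:
  'n' at position 0: consonant
  'j' at position 1: consonant
  'c' at position 2: consonant
  'a' at position 3: vowel (running total: 1)
  'h' at position 4: consonant
  'k' at position 5: consonant
  'c' at position 6: consonant
  'i' at position 7: vowel (running total: 2)
  'g' at position 8: consonant
Total vowels: 2

2


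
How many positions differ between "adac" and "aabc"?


Comparing "adac" and "aabc" position by position:
  Position 0: 'a' vs 'a' => same
  Position 1: 'd' vs 'a' => DIFFER
  Position 2: 'a' vs 'b' => DIFFER
  Position 3: 'c' vs 'c' => same
Positions that differ: 2

2


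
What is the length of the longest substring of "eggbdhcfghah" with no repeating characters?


Input: "eggbdhcfghah"
Sliding window (track last position of each char):
  Position 0 ('e'): window [0,0] length 1 -- new best
  Position 1 ('g'): window [0,1] length 2 -- new best
  Position 2 ('g'): repeat (last at 1), move window start to 2
  Position 2 ('g'): window [2,2] length 1
  Position 3 ('b'): window [2,3] length 2
  Position 4 ('d'): window [2,4] length 3 -- new best
  Position 5 ('h'): window [2,5] length 4 -- new best
  Position 6 ('c'): window [2,6] length 5 -- new best
  Position 7 ('f'): window [2,7] length 6 -- new best
  Position 8 ('g'): repeat (last at 2), move window start to 3
  Position 8 ('g'): window [3,8] length 6
  Position 9 ('h'): repeat (last at 5), move window start to 6
  Position 9 ('h'): window [6,9] length 4
  Position 10 ('a'): window [6,10] length 5
  Position 11 ('h'): repeat (last at 9), move window start to 10
  Position 11 ('h'): window [10,11] length 2
Longest substring with no repeats: "gbdhcf" with length 6

6


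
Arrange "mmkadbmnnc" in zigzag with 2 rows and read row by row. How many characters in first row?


Zigzag "mmkadbmnnc" into 2 rows:
Placing characters:
  'm' => row 0
  'm' => row 1
  'k' => row 0
  'a' => row 1
  'd' => row 0
  'b' => row 1
  'm' => row 0
  'n' => row 1
  'n' => row 0
  'c' => row 1
Rows:
  Row 0: "mkdmn"
  Row 1: "mabnc"
First row length: 5

5


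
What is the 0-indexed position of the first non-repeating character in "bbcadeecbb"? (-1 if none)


Input: bbcadeecbb
Character frequencies:
  'a': 1
  'b': 4
  'c': 2
  'd': 1
  'e': 2
Scanning left to right for freq == 1:
  Position 0 ('b'): freq=4, skip
  Position 1 ('b'): freq=4, skip
  Position 2 ('c'): freq=2, skip
  Position 3 ('a'): unique! => answer = 3

3


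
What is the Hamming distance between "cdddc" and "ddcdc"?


Comparing "cdddc" and "ddcdc" position by position:
  Position 0: 'c' vs 'd' => differ
  Position 1: 'd' vs 'd' => same
  Position 2: 'd' vs 'c' => differ
  Position 3: 'd' vs 'd' => same
  Position 4: 'c' vs 'c' => same
Total differences (Hamming distance): 2

2


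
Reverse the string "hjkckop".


Input: hjkckop
Reading characters right to left:
  Position 6: 'p'
  Position 5: 'o'
  Position 4: 'k'
  Position 3: 'c'
  Position 2: 'k'
  Position 1: 'j'
  Position 0: 'h'
Reversed: pokckjh

pokckjh


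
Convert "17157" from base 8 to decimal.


Input: "17157" in base 8
Positional expansion:
  Digit '1' (value 1) x 8^4 = 4096
  Digit '7' (value 7) x 8^3 = 3584
  Digit '1' (value 1) x 8^2 = 64
  Digit '5' (value 5) x 8^1 = 40
  Digit '7' (value 7) x 8^0 = 7
Sum = 7791

7791


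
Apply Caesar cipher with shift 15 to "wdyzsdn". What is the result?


Caesar cipher: shift "wdyzsdn" by 15
  'w' (pos 22) + 15 = pos 11 = 'l'
  'd' (pos 3) + 15 = pos 18 = 's'
  'y' (pos 24) + 15 = pos 13 = 'n'
  'z' (pos 25) + 15 = pos 14 = 'o'
  's' (pos 18) + 15 = pos 7 = 'h'
  'd' (pos 3) + 15 = pos 18 = 's'
  'n' (pos 13) + 15 = pos 2 = 'c'
Result: lsnohsc

lsnohsc


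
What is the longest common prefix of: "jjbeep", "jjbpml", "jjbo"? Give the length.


Words: jjbeep, jjbpml, jjbo
  Position 0: all 'j' => match
  Position 1: all 'j' => match
  Position 2: all 'b' => match
  Position 3: ('e', 'p', 'o') => mismatch, stop
LCP = "jjb" (length 3)

3


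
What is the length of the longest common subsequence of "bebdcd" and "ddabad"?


LCS of "bebdcd" and "ddabad"
DP table:
           d    d    a    b    a    d
      0    0    0    0    0    0    0
  b   0    0    0    0    1    1    1
  e   0    0    0    0    1    1    1
  b   0    0    0    0    1    1    1
  d   0    1    1    1    1    1    2
  c   0    1    1    1    1    1    2
  d   0    1    2    2    2    2    2
LCS length = dp[6][6] = 2

2


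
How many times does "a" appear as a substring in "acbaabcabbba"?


Searching for "a" in "acbaabcabbba"
Scanning each position:
  Position 0: "a" => MATCH
  Position 1: "c" => no
  Position 2: "b" => no
  Position 3: "a" => MATCH
  Position 4: "a" => MATCH
  Position 5: "b" => no
  Position 6: "c" => no
  Position 7: "a" => MATCH
  Position 8: "b" => no
  Position 9: "b" => no
  Position 10: "b" => no
  Position 11: "a" => MATCH
Total occurrences: 5

5


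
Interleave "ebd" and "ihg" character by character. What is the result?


Interleaving "ebd" and "ihg":
  Position 0: 'e' from first, 'i' from second => "ei"
  Position 1: 'b' from first, 'h' from second => "bh"
  Position 2: 'd' from first, 'g' from second => "dg"
Result: eibhdg

eibhdg


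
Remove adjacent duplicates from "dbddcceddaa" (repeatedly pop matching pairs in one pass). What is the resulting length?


Input: dbddcceddaa
Stack-based adjacent duplicate removal:
  Read 'd': push. Stack: d
  Read 'b': push. Stack: db
  Read 'd': push. Stack: dbd
  Read 'd': matches stack top 'd' => pop. Stack: db
  Read 'c': push. Stack: dbc
  Read 'c': matches stack top 'c' => pop. Stack: db
  Read 'e': push. Stack: dbe
  Read 'd': push. Stack: dbed
  Read 'd': matches stack top 'd' => pop. Stack: dbe
  Read 'a': push. Stack: dbea
  Read 'a': matches stack top 'a' => pop. Stack: dbe
Final stack: "dbe" (length 3)

3


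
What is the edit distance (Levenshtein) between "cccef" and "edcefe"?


Computing edit distance: "cccef" -> "edcefe"
DP table:
           e    d    c    e    f    e
      0    1    2    3    4    5    6
  c   1    1    2    2    3    4    5
  c   2    2    2    2    3    4    5
  c   3    3    3    2    3    4    5
  e   4    3    4    3    2    3    4
  f   5    4    4    4    3    2    3
Edit distance = dp[5][6] = 3

3


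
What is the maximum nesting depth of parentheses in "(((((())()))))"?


Input: "(((((())()))))"
Tracking depth:
  Position 0 '(': depth becomes 1
  Position 1 '(': depth becomes 2
  Position 2 '(': depth becomes 3
  Position 3 '(': depth becomes 4
  Position 4 '(': depth becomes 5
  Position 5 '(': depth becomes 6
  Position 6 ')': depth becomes 5
  Position 7 ')': depth becomes 4
  Position 8 '(': depth becomes 5
  Position 9 ')': depth becomes 4
  Position 10 ')': depth becomes 3
  Position 11 ')': depth becomes 2
  Position 12 ')': depth becomes 1
  Position 13 ')': depth becomes 0
Maximum depth reached: 6

6


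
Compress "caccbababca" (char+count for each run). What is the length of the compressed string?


Input: caccbababca
Runs:
  'c' x 1 => "c1"
  'a' x 1 => "a1"
  'c' x 2 => "c2"
  'b' x 1 => "b1"
  'a' x 1 => "a1"
  'b' x 1 => "b1"
  'a' x 1 => "a1"
  'b' x 1 => "b1"
  'c' x 1 => "c1"
  'a' x 1 => "a1"
Compressed: "c1a1c2b1a1b1a1b1c1a1"
Compressed length: 20

20


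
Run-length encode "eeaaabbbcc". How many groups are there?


Input: eeaaabbbcc
Scanning for consecutive runs:
  Group 1: 'e' x 2 (positions 0-1)
  Group 2: 'a' x 3 (positions 2-4)
  Group 3: 'b' x 3 (positions 5-7)
  Group 4: 'c' x 2 (positions 8-9)
Total groups: 4

4


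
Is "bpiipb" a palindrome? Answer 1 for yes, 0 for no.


Input: bpiipb
Reversed: bpiipb
  Compare pos 0 ('b') with pos 5 ('b'): match
  Compare pos 1 ('p') with pos 4 ('p'): match
  Compare pos 2 ('i') with pos 3 ('i'): match
Result: palindrome

1


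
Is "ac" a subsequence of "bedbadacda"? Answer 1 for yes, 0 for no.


Check if "ac" is a subsequence of "bedbadacda"
Greedy scan:
  Position 0 ('b'): no match needed
  Position 1 ('e'): no match needed
  Position 2 ('d'): no match needed
  Position 3 ('b'): no match needed
  Position 4 ('a'): matches sub[0] = 'a'
  Position 5 ('d'): no match needed
  Position 6 ('a'): no match needed
  Position 7 ('c'): matches sub[1] = 'c'
  Position 8 ('d'): no match needed
  Position 9 ('a'): no match needed
All 2 characters matched => is a subsequence

1


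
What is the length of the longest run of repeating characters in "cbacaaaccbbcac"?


Input: "cbacaaaccbbcac"
Scanning for longest run:
  Position 1 ('b'): new char, reset run to 1
  Position 2 ('a'): new char, reset run to 1
  Position 3 ('c'): new char, reset run to 1
  Position 4 ('a'): new char, reset run to 1
  Position 5 ('a'): continues run of 'a', length=2
  Position 6 ('a'): continues run of 'a', length=3
  Position 7 ('c'): new char, reset run to 1
  Position 8 ('c'): continues run of 'c', length=2
  Position 9 ('b'): new char, reset run to 1
  Position 10 ('b'): continues run of 'b', length=2
  Position 11 ('c'): new char, reset run to 1
  Position 12 ('a'): new char, reset run to 1
  Position 13 ('c'): new char, reset run to 1
Longest run: 'a' with length 3

3


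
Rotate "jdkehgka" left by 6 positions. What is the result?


Input: "jdkehgka", rotate left by 6
First 6 characters: "jdkehg"
Remaining characters: "ka"
Concatenate remaining + first: "ka" + "jdkehg" = "kajdkehg"

kajdkehg


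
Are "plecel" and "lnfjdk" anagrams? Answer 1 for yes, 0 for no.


Strings: "plecel", "lnfjdk"
Sorted first:  ceellp
Sorted second: dfjkln
Differ at position 0: 'c' vs 'd' => not anagrams

0


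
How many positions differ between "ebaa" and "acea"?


Comparing "ebaa" and "acea" position by position:
  Position 0: 'e' vs 'a' => DIFFER
  Position 1: 'b' vs 'c' => DIFFER
  Position 2: 'a' vs 'e' => DIFFER
  Position 3: 'a' vs 'a' => same
Positions that differ: 3

3


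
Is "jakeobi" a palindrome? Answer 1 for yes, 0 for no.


Input: jakeobi
Reversed: iboekaj
  Compare pos 0 ('j') with pos 6 ('i'): MISMATCH
  Compare pos 1 ('a') with pos 5 ('b'): MISMATCH
  Compare pos 2 ('k') with pos 4 ('o'): MISMATCH
Result: not a palindrome

0


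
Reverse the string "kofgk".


Input: kofgk
Reading characters right to left:
  Position 4: 'k'
  Position 3: 'g'
  Position 2: 'f'
  Position 1: 'o'
  Position 0: 'k'
Reversed: kgfok

kgfok


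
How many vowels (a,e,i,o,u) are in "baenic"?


Input: baenic
Checking each character:
  'b' at position 0: consonant
  'a' at position 1: vowel (running total: 1)
  'e' at position 2: vowel (running total: 2)
  'n' at position 3: consonant
  'i' at position 4: vowel (running total: 3)
  'c' at position 5: consonant
Total vowels: 3

3


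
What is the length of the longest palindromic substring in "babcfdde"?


Input: "babcfdde"
Checking substrings for palindromes:
  [0:3] "bab" (len 3) => palindrome
  [5:7] "dd" (len 2) => palindrome
Longest palindromic substring: "bab" with length 3

3


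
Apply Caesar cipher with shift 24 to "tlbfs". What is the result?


Caesar cipher: shift "tlbfs" by 24
  't' (pos 19) + 24 = pos 17 = 'r'
  'l' (pos 11) + 24 = pos 9 = 'j'
  'b' (pos 1) + 24 = pos 25 = 'z'
  'f' (pos 5) + 24 = pos 3 = 'd'
  's' (pos 18) + 24 = pos 16 = 'q'
Result: rjzdq

rjzdq


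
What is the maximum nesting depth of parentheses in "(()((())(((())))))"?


Input: "(()((())(((())))))"
Tracking depth:
  Position 0 '(': depth becomes 1
  Position 1 '(': depth becomes 2
  Position 2 ')': depth becomes 1
  Position 3 '(': depth becomes 2
  Position 4 '(': depth becomes 3
  Position 5 '(': depth becomes 4
  Position 6 ')': depth becomes 3
  Position 7 ')': depth becomes 2
  Position 8 '(': depth becomes 3
  Position 9 '(': depth becomes 4
  Position 10 '(': depth becomes 5
  Position 11 '(': depth becomes 6
  Position 12 ')': depth becomes 5
  Position 13 ')': depth becomes 4
  Position 14 ')': depth becomes 3
  Position 15 ')': depth becomes 2
  Position 16 ')': depth becomes 1
  Position 17 ')': depth becomes 0
Maximum depth reached: 6

6


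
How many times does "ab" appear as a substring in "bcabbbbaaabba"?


Searching for "ab" in "bcabbbbaaabba"
Scanning each position:
  Position 0: "bc" => no
  Position 1: "ca" => no
  Position 2: "ab" => MATCH
  Position 3: "bb" => no
  Position 4: "bb" => no
  Position 5: "bb" => no
  Position 6: "ba" => no
  Position 7: "aa" => no
  Position 8: "aa" => no
  Position 9: "ab" => MATCH
  Position 10: "bb" => no
  Position 11: "ba" => no
Total occurrences: 2

2


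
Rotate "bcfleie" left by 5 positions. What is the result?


Input: "bcfleie", rotate left by 5
First 5 characters: "bcfle"
Remaining characters: "ie"
Concatenate remaining + first: "ie" + "bcfle" = "iebcfle"

iebcfle


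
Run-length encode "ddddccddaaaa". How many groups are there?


Input: ddddccddaaaa
Scanning for consecutive runs:
  Group 1: 'd' x 4 (positions 0-3)
  Group 2: 'c' x 2 (positions 4-5)
  Group 3: 'd' x 2 (positions 6-7)
  Group 4: 'a' x 4 (positions 8-11)
Total groups: 4

4


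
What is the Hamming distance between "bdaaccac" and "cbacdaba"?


Comparing "bdaaccac" and "cbacdaba" position by position:
  Position 0: 'b' vs 'c' => differ
  Position 1: 'd' vs 'b' => differ
  Position 2: 'a' vs 'a' => same
  Position 3: 'a' vs 'c' => differ
  Position 4: 'c' vs 'd' => differ
  Position 5: 'c' vs 'a' => differ
  Position 6: 'a' vs 'b' => differ
  Position 7: 'c' vs 'a' => differ
Total differences (Hamming distance): 7

7


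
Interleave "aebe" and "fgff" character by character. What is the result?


Interleaving "aebe" and "fgff":
  Position 0: 'a' from first, 'f' from second => "af"
  Position 1: 'e' from first, 'g' from second => "eg"
  Position 2: 'b' from first, 'f' from second => "bf"
  Position 3: 'e' from first, 'f' from second => "ef"
Result: afegbfef

afegbfef


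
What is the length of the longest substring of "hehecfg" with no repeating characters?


Input: "hehecfg"
Sliding window (track last position of each char):
  Position 0 ('h'): window [0,0] length 1 -- new best
  Position 1 ('e'): window [0,1] length 2 -- new best
  Position 2 ('h'): repeat (last at 0), move window start to 1
  Position 2 ('h'): window [1,2] length 2
  Position 3 ('e'): repeat (last at 1), move window start to 2
  Position 3 ('e'): window [2,3] length 2
  Position 4 ('c'): window [2,4] length 3 -- new best
  Position 5 ('f'): window [2,5] length 4 -- new best
  Position 6 ('g'): window [2,6] length 5 -- new best
Longest substring with no repeats: "hecfg" with length 5

5


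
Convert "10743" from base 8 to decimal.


Input: "10743" in base 8
Positional expansion:
  Digit '1' (value 1) x 8^4 = 4096
  Digit '0' (value 0) x 8^3 = 0
  Digit '7' (value 7) x 8^2 = 448
  Digit '4' (value 4) x 8^1 = 32
  Digit '3' (value 3) x 8^0 = 3
Sum = 4579

4579


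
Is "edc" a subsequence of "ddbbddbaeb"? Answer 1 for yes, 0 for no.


Check if "edc" is a subsequence of "ddbbddbaeb"
Greedy scan:
  Position 0 ('d'): no match needed
  Position 1 ('d'): no match needed
  Position 2 ('b'): no match needed
  Position 3 ('b'): no match needed
  Position 4 ('d'): no match needed
  Position 5 ('d'): no match needed
  Position 6 ('b'): no match needed
  Position 7 ('a'): no match needed
  Position 8 ('e'): matches sub[0] = 'e'
  Position 9 ('b'): no match needed
Only matched 1/3 characters => not a subsequence

0


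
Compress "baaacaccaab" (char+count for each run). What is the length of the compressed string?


Input: baaacaccaab
Runs:
  'b' x 1 => "b1"
  'a' x 3 => "a3"
  'c' x 1 => "c1"
  'a' x 1 => "a1"
  'c' x 2 => "c2"
  'a' x 2 => "a2"
  'b' x 1 => "b1"
Compressed: "b1a3c1a1c2a2b1"
Compressed length: 14

14


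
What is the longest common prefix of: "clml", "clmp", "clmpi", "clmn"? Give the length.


Words: clml, clmp, clmpi, clmn
  Position 0: all 'c' => match
  Position 1: all 'l' => match
  Position 2: all 'm' => match
  Position 3: ('l', 'p', 'p', 'n') => mismatch, stop
LCP = "clm" (length 3)

3


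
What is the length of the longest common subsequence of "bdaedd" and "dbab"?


LCS of "bdaedd" and "dbab"
DP table:
           d    b    a    b
      0    0    0    0    0
  b   0    0    1    1    1
  d   0    1    1    1    1
  a   0    1    1    2    2
  e   0    1    1    2    2
  d   0    1    1    2    2
  d   0    1    1    2    2
LCS length = dp[6][4] = 2

2


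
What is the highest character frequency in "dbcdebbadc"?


Input: dbcdebbadc
Character counts:
  'a': 1
  'b': 3
  'c': 2
  'd': 3
  'e': 1
Maximum frequency: 3

3


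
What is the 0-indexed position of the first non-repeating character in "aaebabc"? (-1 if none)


Input: aaebabc
Character frequencies:
  'a': 3
  'b': 2
  'c': 1
  'e': 1
Scanning left to right for freq == 1:
  Position 0 ('a'): freq=3, skip
  Position 1 ('a'): freq=3, skip
  Position 2 ('e'): unique! => answer = 2

2


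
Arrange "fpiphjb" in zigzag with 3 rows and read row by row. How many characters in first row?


Zigzag "fpiphjb" into 3 rows:
Placing characters:
  'f' => row 0
  'p' => row 1
  'i' => row 2
  'p' => row 1
  'h' => row 0
  'j' => row 1
  'b' => row 2
Rows:
  Row 0: "fh"
  Row 1: "ppj"
  Row 2: "ib"
First row length: 2

2


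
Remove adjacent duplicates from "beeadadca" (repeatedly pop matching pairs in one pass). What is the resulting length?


Input: beeadadca
Stack-based adjacent duplicate removal:
  Read 'b': push. Stack: b
  Read 'e': push. Stack: be
  Read 'e': matches stack top 'e' => pop. Stack: b
  Read 'a': push. Stack: ba
  Read 'd': push. Stack: bad
  Read 'a': push. Stack: bada
  Read 'd': push. Stack: badad
  Read 'c': push. Stack: badadc
  Read 'a': push. Stack: badadca
Final stack: "badadca" (length 7)

7


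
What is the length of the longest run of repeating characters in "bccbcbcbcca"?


Input: "bccbcbcbcca"
Scanning for longest run:
  Position 1 ('c'): new char, reset run to 1
  Position 2 ('c'): continues run of 'c', length=2
  Position 3 ('b'): new char, reset run to 1
  Position 4 ('c'): new char, reset run to 1
  Position 5 ('b'): new char, reset run to 1
  Position 6 ('c'): new char, reset run to 1
  Position 7 ('b'): new char, reset run to 1
  Position 8 ('c'): new char, reset run to 1
  Position 9 ('c'): continues run of 'c', length=2
  Position 10 ('a'): new char, reset run to 1
Longest run: 'c' with length 2

2


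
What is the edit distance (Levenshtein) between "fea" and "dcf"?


Computing edit distance: "fea" -> "dcf"
DP table:
           d    c    f
      0    1    2    3
  f   1    1    2    2
  e   2    2    2    3
  a   3    3    3    3
Edit distance = dp[3][3] = 3

3


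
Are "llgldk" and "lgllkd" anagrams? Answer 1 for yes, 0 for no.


Strings: "llgldk", "lgllkd"
Sorted first:  dgklll
Sorted second: dgklll
Sorted forms match => anagrams

1


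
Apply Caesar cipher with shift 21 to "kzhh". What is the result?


Caesar cipher: shift "kzhh" by 21
  'k' (pos 10) + 21 = pos 5 = 'f'
  'z' (pos 25) + 21 = pos 20 = 'u'
  'h' (pos 7) + 21 = pos 2 = 'c'
  'h' (pos 7) + 21 = pos 2 = 'c'
Result: fucc

fucc


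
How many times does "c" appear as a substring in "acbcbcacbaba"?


Searching for "c" in "acbcbcacbaba"
Scanning each position:
  Position 0: "a" => no
  Position 1: "c" => MATCH
  Position 2: "b" => no
  Position 3: "c" => MATCH
  Position 4: "b" => no
  Position 5: "c" => MATCH
  Position 6: "a" => no
  Position 7: "c" => MATCH
  Position 8: "b" => no
  Position 9: "a" => no
  Position 10: "b" => no
  Position 11: "a" => no
Total occurrences: 4

4


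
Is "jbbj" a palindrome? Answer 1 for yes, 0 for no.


Input: jbbj
Reversed: jbbj
  Compare pos 0 ('j') with pos 3 ('j'): match
  Compare pos 1 ('b') with pos 2 ('b'): match
Result: palindrome

1


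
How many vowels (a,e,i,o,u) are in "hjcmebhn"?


Input: hjcmebhn
Checking each character:
  'h' at position 0: consonant
  'j' at position 1: consonant
  'c' at position 2: consonant
  'm' at position 3: consonant
  'e' at position 4: vowel (running total: 1)
  'b' at position 5: consonant
  'h' at position 6: consonant
  'n' at position 7: consonant
Total vowels: 1

1


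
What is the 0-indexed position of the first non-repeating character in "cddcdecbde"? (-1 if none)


Input: cddcdecbde
Character frequencies:
  'b': 1
  'c': 3
  'd': 4
  'e': 2
Scanning left to right for freq == 1:
  Position 0 ('c'): freq=3, skip
  Position 1 ('d'): freq=4, skip
  Position 2 ('d'): freq=4, skip
  Position 3 ('c'): freq=3, skip
  Position 4 ('d'): freq=4, skip
  Position 5 ('e'): freq=2, skip
  Position 6 ('c'): freq=3, skip
  Position 7 ('b'): unique! => answer = 7

7


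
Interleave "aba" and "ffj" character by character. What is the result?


Interleaving "aba" and "ffj":
  Position 0: 'a' from first, 'f' from second => "af"
  Position 1: 'b' from first, 'f' from second => "bf"
  Position 2: 'a' from first, 'j' from second => "aj"
Result: afbfaj

afbfaj


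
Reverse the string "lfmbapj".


Input: lfmbapj
Reading characters right to left:
  Position 6: 'j'
  Position 5: 'p'
  Position 4: 'a'
  Position 3: 'b'
  Position 2: 'm'
  Position 1: 'f'
  Position 0: 'l'
Reversed: jpabmfl

jpabmfl


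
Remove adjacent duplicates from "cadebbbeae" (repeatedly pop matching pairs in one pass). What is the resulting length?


Input: cadebbbeae
Stack-based adjacent duplicate removal:
  Read 'c': push. Stack: c
  Read 'a': push. Stack: ca
  Read 'd': push. Stack: cad
  Read 'e': push. Stack: cade
  Read 'b': push. Stack: cadeb
  Read 'b': matches stack top 'b' => pop. Stack: cade
  Read 'b': push. Stack: cadeb
  Read 'e': push. Stack: cadebe
  Read 'a': push. Stack: cadebea
  Read 'e': push. Stack: cadebeae
Final stack: "cadebeae" (length 8)

8


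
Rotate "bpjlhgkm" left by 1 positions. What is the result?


Input: "bpjlhgkm", rotate left by 1
First 1 characters: "b"
Remaining characters: "pjlhgkm"
Concatenate remaining + first: "pjlhgkm" + "b" = "pjlhgkmb"

pjlhgkmb


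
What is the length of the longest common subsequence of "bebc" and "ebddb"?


LCS of "bebc" and "ebddb"
DP table:
           e    b    d    d    b
      0    0    0    0    0    0
  b   0    0    1    1    1    1
  e   0    1    1    1    1    1
  b   0    1    2    2    2    2
  c   0    1    2    2    2    2
LCS length = dp[4][5] = 2

2


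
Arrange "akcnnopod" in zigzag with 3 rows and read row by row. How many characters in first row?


Zigzag "akcnnopod" into 3 rows:
Placing characters:
  'a' => row 0
  'k' => row 1
  'c' => row 2
  'n' => row 1
  'n' => row 0
  'o' => row 1
  'p' => row 2
  'o' => row 1
  'd' => row 0
Rows:
  Row 0: "and"
  Row 1: "knoo"
  Row 2: "cp"
First row length: 3

3


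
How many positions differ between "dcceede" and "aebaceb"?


Comparing "dcceede" and "aebaceb" position by position:
  Position 0: 'd' vs 'a' => DIFFER
  Position 1: 'c' vs 'e' => DIFFER
  Position 2: 'c' vs 'b' => DIFFER
  Position 3: 'e' vs 'a' => DIFFER
  Position 4: 'e' vs 'c' => DIFFER
  Position 5: 'd' vs 'e' => DIFFER
  Position 6: 'e' vs 'b' => DIFFER
Positions that differ: 7

7


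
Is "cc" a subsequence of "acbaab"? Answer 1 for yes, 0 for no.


Check if "cc" is a subsequence of "acbaab"
Greedy scan:
  Position 0 ('a'): no match needed
  Position 1 ('c'): matches sub[0] = 'c'
  Position 2 ('b'): no match needed
  Position 3 ('a'): no match needed
  Position 4 ('a'): no match needed
  Position 5 ('b'): no match needed
Only matched 1/2 characters => not a subsequence

0


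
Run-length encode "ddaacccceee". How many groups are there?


Input: ddaacccceee
Scanning for consecutive runs:
  Group 1: 'd' x 2 (positions 0-1)
  Group 2: 'a' x 2 (positions 2-3)
  Group 3: 'c' x 4 (positions 4-7)
  Group 4: 'e' x 3 (positions 8-10)
Total groups: 4

4


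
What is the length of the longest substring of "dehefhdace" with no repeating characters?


Input: "dehefhdace"
Sliding window (track last position of each char):
  Position 0 ('d'): window [0,0] length 1 -- new best
  Position 1 ('e'): window [0,1] length 2 -- new best
  Position 2 ('h'): window [0,2] length 3 -- new best
  Position 3 ('e'): repeat (last at 1), move window start to 2
  Position 3 ('e'): window [2,3] length 2
  Position 4 ('f'): window [2,4] length 3
  Position 5 ('h'): repeat (last at 2), move window start to 3
  Position 5 ('h'): window [3,5] length 3
  Position 6 ('d'): window [3,6] length 4 -- new best
  Position 7 ('a'): window [3,7] length 5 -- new best
  Position 8 ('c'): window [3,8] length 6 -- new best
  Position 9 ('e'): repeat (last at 3), move window start to 4
  Position 9 ('e'): window [4,9] length 6
Longest substring with no repeats: "efhdac" with length 6

6


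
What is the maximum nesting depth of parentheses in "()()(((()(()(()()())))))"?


Input: "()()(((()(()(()()())))))"
Tracking depth:
  Position 0 '(': depth becomes 1
  Position 1 ')': depth becomes 0
  Position 2 '(': depth becomes 1
  Position 3 ')': depth becomes 0
  Position 4 '(': depth becomes 1
  Position 5 '(': depth becomes 2
  Position 6 '(': depth becomes 3
  Position 7 '(': depth becomes 4
  Position 8 ')': depth becomes 3
  Position 9 '(': depth becomes 4
  Position 10 '(': depth becomes 5
  Position 11 ')': depth becomes 4
  Position 12 '(': depth becomes 5
  Position 13 '(': depth becomes 6
  Position 14 ')': depth becomes 5
  Position 15 '(': depth becomes 6
  Position 16 ')': depth becomes 5
  Position 17 '(': depth becomes 6
  Position 18 ')': depth becomes 5
  Position 19 ')': depth becomes 4
  Position 20 ')': depth becomes 3
  Position 21 ')': depth becomes 2
  Position 22 ')': depth becomes 1
  Position 23 ')': depth becomes 0
Maximum depth reached: 6

6


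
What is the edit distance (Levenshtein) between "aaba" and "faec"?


Computing edit distance: "aaba" -> "faec"
DP table:
           f    a    e    c
      0    1    2    3    4
  a   1    1    1    2    3
  a   2    2    1    2    3
  b   3    3    2    2    3
  a   4    4    3    3    3
Edit distance = dp[4][4] = 3

3


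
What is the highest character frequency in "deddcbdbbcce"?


Input: deddcbdbbcce
Character counts:
  'b': 3
  'c': 3
  'd': 4
  'e': 2
Maximum frequency: 4

4


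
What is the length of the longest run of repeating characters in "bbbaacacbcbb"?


Input: "bbbaacacbcbb"
Scanning for longest run:
  Position 1 ('b'): continues run of 'b', length=2
  Position 2 ('b'): continues run of 'b', length=3
  Position 3 ('a'): new char, reset run to 1
  Position 4 ('a'): continues run of 'a', length=2
  Position 5 ('c'): new char, reset run to 1
  Position 6 ('a'): new char, reset run to 1
  Position 7 ('c'): new char, reset run to 1
  Position 8 ('b'): new char, reset run to 1
  Position 9 ('c'): new char, reset run to 1
  Position 10 ('b'): new char, reset run to 1
  Position 11 ('b'): continues run of 'b', length=2
Longest run: 'b' with length 3

3


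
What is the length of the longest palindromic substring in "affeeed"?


Input: "affeeed"
Checking substrings for palindromes:
  [3:6] "eee" (len 3) => palindrome
  [1:3] "ff" (len 2) => palindrome
  [3:5] "ee" (len 2) => palindrome
  [4:6] "ee" (len 2) => palindrome
Longest palindromic substring: "eee" with length 3

3


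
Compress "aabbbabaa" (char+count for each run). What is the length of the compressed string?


Input: aabbbabaa
Runs:
  'a' x 2 => "a2"
  'b' x 3 => "b3"
  'a' x 1 => "a1"
  'b' x 1 => "b1"
  'a' x 2 => "a2"
Compressed: "a2b3a1b1a2"
Compressed length: 10

10


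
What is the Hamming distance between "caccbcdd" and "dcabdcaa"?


Comparing "caccbcdd" and "dcabdcaa" position by position:
  Position 0: 'c' vs 'd' => differ
  Position 1: 'a' vs 'c' => differ
  Position 2: 'c' vs 'a' => differ
  Position 3: 'c' vs 'b' => differ
  Position 4: 'b' vs 'd' => differ
  Position 5: 'c' vs 'c' => same
  Position 6: 'd' vs 'a' => differ
  Position 7: 'd' vs 'a' => differ
Total differences (Hamming distance): 7

7


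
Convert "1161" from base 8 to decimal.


Input: "1161" in base 8
Positional expansion:
  Digit '1' (value 1) x 8^3 = 512
  Digit '1' (value 1) x 8^2 = 64
  Digit '6' (value 6) x 8^1 = 48
  Digit '1' (value 1) x 8^0 = 1
Sum = 625

625


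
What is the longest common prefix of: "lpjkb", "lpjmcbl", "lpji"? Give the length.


Words: lpjkb, lpjmcbl, lpji
  Position 0: all 'l' => match
  Position 1: all 'p' => match
  Position 2: all 'j' => match
  Position 3: ('k', 'm', 'i') => mismatch, stop
LCP = "lpj" (length 3)

3


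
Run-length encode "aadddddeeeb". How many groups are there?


Input: aadddddeeeb
Scanning for consecutive runs:
  Group 1: 'a' x 2 (positions 0-1)
  Group 2: 'd' x 5 (positions 2-6)
  Group 3: 'e' x 3 (positions 7-9)
  Group 4: 'b' x 1 (positions 10-10)
Total groups: 4

4


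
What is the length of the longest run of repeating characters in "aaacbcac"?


Input: "aaacbcac"
Scanning for longest run:
  Position 1 ('a'): continues run of 'a', length=2
  Position 2 ('a'): continues run of 'a', length=3
  Position 3 ('c'): new char, reset run to 1
  Position 4 ('b'): new char, reset run to 1
  Position 5 ('c'): new char, reset run to 1
  Position 6 ('a'): new char, reset run to 1
  Position 7 ('c'): new char, reset run to 1
Longest run: 'a' with length 3

3


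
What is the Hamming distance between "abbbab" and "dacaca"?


Comparing "abbbab" and "dacaca" position by position:
  Position 0: 'a' vs 'd' => differ
  Position 1: 'b' vs 'a' => differ
  Position 2: 'b' vs 'c' => differ
  Position 3: 'b' vs 'a' => differ
  Position 4: 'a' vs 'c' => differ
  Position 5: 'b' vs 'a' => differ
Total differences (Hamming distance): 6

6


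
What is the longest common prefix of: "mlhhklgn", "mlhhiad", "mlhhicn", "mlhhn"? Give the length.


Words: mlhhklgn, mlhhiad, mlhhicn, mlhhn
  Position 0: all 'm' => match
  Position 1: all 'l' => match
  Position 2: all 'h' => match
  Position 3: all 'h' => match
  Position 4: ('k', 'i', 'i', 'n') => mismatch, stop
LCP = "mlhh" (length 4)

4


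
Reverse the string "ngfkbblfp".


Input: ngfkbblfp
Reading characters right to left:
  Position 8: 'p'
  Position 7: 'f'
  Position 6: 'l'
  Position 5: 'b'
  Position 4: 'b'
  Position 3: 'k'
  Position 2: 'f'
  Position 1: 'g'
  Position 0: 'n'
Reversed: pflbbkfgn

pflbbkfgn


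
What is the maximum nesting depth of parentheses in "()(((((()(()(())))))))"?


Input: "()(((((()(()(())))))))"
Tracking depth:
  Position 0 '(': depth becomes 1
  Position 1 ')': depth becomes 0
  Position 2 '(': depth becomes 1
  Position 3 '(': depth becomes 2
  Position 4 '(': depth becomes 3
  Position 5 '(': depth becomes 4
  Position 6 '(': depth becomes 5
  Position 7 '(': depth becomes 6
  Position 8 ')': depth becomes 5
  Position 9 '(': depth becomes 6
  Position 10 '(': depth becomes 7
  Position 11 ')': depth becomes 6
  Position 12 '(': depth becomes 7
  Position 13 '(': depth becomes 8
  Position 14 ')': depth becomes 7
  Position 15 ')': depth becomes 6
  Position 16 ')': depth becomes 5
  Position 17 ')': depth becomes 4
  Position 18 ')': depth becomes 3
  Position 19 ')': depth becomes 2
  Position 20 ')': depth becomes 1
  Position 21 ')': depth becomes 0
Maximum depth reached: 8

8


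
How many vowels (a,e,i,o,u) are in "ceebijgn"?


Input: ceebijgn
Checking each character:
  'c' at position 0: consonant
  'e' at position 1: vowel (running total: 1)
  'e' at position 2: vowel (running total: 2)
  'b' at position 3: consonant
  'i' at position 4: vowel (running total: 3)
  'j' at position 5: consonant
  'g' at position 6: consonant
  'n' at position 7: consonant
Total vowels: 3

3


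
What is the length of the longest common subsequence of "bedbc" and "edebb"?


LCS of "bedbc" and "edebb"
DP table:
           e    d    e    b    b
      0    0    0    0    0    0
  b   0    0    0    0    1    1
  e   0    1    1    1    1    1
  d   0    1    2    2    2    2
  b   0    1    2    2    3    3
  c   0    1    2    2    3    3
LCS length = dp[5][5] = 3

3


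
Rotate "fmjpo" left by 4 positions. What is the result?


Input: "fmjpo", rotate left by 4
First 4 characters: "fmjp"
Remaining characters: "o"
Concatenate remaining + first: "o" + "fmjp" = "ofmjp"

ofmjp


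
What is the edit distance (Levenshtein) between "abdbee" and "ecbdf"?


Computing edit distance: "abdbee" -> "ecbdf"
DP table:
           e    c    b    d    f
      0    1    2    3    4    5
  a   1    1    2    3    4    5
  b   2    2    2    2    3    4
  d   3    3    3    3    2    3
  b   4    4    4    3    3    3
  e   5    4    5    4    4    4
  e   6    5    5    5    5    5
Edit distance = dp[6][5] = 5

5


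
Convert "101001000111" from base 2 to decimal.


Input: "101001000111" in base 2
Positional expansion:
  Digit '1' (value 1) x 2^11 = 2048
  Digit '0' (value 0) x 2^10 = 0
  Digit '1' (value 1) x 2^9 = 512
  Digit '0' (value 0) x 2^8 = 0
  Digit '0' (value 0) x 2^7 = 0
  Digit '1' (value 1) x 2^6 = 64
  Digit '0' (value 0) x 2^5 = 0
  Digit '0' (value 0) x 2^4 = 0
  Digit '0' (value 0) x 2^3 = 0
  Digit '1' (value 1) x 2^2 = 4
  Digit '1' (value 1) x 2^1 = 2
  Digit '1' (value 1) x 2^0 = 1
Sum = 2631

2631


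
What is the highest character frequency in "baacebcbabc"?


Input: baacebcbabc
Character counts:
  'a': 3
  'b': 4
  'c': 3
  'e': 1
Maximum frequency: 4

4


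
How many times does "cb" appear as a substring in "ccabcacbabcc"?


Searching for "cb" in "ccabcacbabcc"
Scanning each position:
  Position 0: "cc" => no
  Position 1: "ca" => no
  Position 2: "ab" => no
  Position 3: "bc" => no
  Position 4: "ca" => no
  Position 5: "ac" => no
  Position 6: "cb" => MATCH
  Position 7: "ba" => no
  Position 8: "ab" => no
  Position 9: "bc" => no
  Position 10: "cc" => no
Total occurrences: 1

1


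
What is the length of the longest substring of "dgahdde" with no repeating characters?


Input: "dgahdde"
Sliding window (track last position of each char):
  Position 0 ('d'): window [0,0] length 1 -- new best
  Position 1 ('g'): window [0,1] length 2 -- new best
  Position 2 ('a'): window [0,2] length 3 -- new best
  Position 3 ('h'): window [0,3] length 4 -- new best
  Position 4 ('d'): repeat (last at 0), move window start to 1
  Position 4 ('d'): window [1,4] length 4
  Position 5 ('d'): repeat (last at 4), move window start to 5
  Position 5 ('d'): window [5,5] length 1
  Position 6 ('e'): window [5,6] length 2
Longest substring with no repeats: "dgah" with length 4

4


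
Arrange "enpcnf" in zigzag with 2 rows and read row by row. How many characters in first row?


Zigzag "enpcnf" into 2 rows:
Placing characters:
  'e' => row 0
  'n' => row 1
  'p' => row 0
  'c' => row 1
  'n' => row 0
  'f' => row 1
Rows:
  Row 0: "epn"
  Row 1: "ncf"
First row length: 3

3


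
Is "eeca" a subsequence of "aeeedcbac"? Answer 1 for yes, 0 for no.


Check if "eeca" is a subsequence of "aeeedcbac"
Greedy scan:
  Position 0 ('a'): no match needed
  Position 1 ('e'): matches sub[0] = 'e'
  Position 2 ('e'): matches sub[1] = 'e'
  Position 3 ('e'): no match needed
  Position 4 ('d'): no match needed
  Position 5 ('c'): matches sub[2] = 'c'
  Position 6 ('b'): no match needed
  Position 7 ('a'): matches sub[3] = 'a'
  Position 8 ('c'): no match needed
All 4 characters matched => is a subsequence

1
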